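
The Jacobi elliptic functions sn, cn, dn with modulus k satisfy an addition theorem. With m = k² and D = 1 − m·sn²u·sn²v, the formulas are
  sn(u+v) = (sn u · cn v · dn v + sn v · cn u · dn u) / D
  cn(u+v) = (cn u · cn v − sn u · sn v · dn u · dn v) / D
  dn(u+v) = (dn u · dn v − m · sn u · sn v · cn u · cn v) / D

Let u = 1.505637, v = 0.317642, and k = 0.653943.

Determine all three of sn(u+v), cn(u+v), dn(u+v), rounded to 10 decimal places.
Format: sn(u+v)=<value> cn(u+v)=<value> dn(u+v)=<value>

sn(u+v)=0.9998052228 cn(u+v)=-0.0197361709 dn(u+v)=0.7566539012

sn u = 0.9754812026801092, cn u = 0.2200827644722951, dn u = 0.7701116639003796
sn v = 0.310204209239921, cn v = 0.9506699472318641, dn v = 0.9792086067424445
m = k² = 0.427641447249
D = 1 − m·sn²u·sn²v = 0.9608426787691709
sn(u+v) = (sn u·cn v·dn v + sn v·cn u·dn u)/D = 0.9606555285318506/0.9608426787691709 = 0.9998052228096695
cn(u+v) = (cn u·cn v − sn u·sn v·dn u·dn v)/D = -0.01896335533355996/0.9608426787691709 = -0.01973617091806518
dn(u+v) = (dn u·dn v − m·sn u·sn v·cn u·cn v)/D = 0.7270253612825457/0.9608426787691709 = 0.756653901150454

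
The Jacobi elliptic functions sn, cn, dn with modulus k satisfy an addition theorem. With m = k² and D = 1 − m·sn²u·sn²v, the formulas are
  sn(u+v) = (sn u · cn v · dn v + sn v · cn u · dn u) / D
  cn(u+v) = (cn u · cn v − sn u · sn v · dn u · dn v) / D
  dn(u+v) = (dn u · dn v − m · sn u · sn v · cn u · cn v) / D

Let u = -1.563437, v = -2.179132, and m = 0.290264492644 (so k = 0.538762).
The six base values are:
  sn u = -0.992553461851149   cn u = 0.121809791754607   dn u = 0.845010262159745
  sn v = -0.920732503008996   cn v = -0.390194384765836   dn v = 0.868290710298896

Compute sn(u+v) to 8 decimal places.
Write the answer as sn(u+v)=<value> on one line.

m = k² = 0.290264492644
D = 1 − m·sn²u·sn²v = 0.7575798704998867
sn(u+v) = (sn u·cn v·dn v + sn v·cn u·dn u)/D = 0.2415077772396725/0.7575798704998867 = 0.3187885352343303

sn(u+v)=0.31878854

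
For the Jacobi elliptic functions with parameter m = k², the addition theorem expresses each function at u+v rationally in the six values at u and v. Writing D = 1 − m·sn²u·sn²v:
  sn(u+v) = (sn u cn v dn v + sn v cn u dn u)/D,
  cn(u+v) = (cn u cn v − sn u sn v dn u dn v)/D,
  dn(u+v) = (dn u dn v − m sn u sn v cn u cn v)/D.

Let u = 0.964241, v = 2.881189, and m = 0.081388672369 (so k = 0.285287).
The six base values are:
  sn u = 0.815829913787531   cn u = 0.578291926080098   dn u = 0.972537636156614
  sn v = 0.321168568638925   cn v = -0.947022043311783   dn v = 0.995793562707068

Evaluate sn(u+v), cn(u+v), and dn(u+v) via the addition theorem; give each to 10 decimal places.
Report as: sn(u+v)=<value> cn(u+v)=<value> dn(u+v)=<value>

m = k² = 0.081388672369
D = 1 − m·sn²u·sn²v = 0.9944123488093869
sn(u+v) = (sn u·cn v·dn v + sn v·cn u·dn u)/D = -0.5887303534516365/0.9944123488093869 = -0.5920384578455057
cn(u+v) = (cn u·cn v − sn u·sn v·dn u·dn v)/D = -0.8014065699688972/0.9944123488093869 = -0.8059097123325388
dn(u+v) = (dn u·dn v − m·sn u·sn v·cn u·cn v)/D = 0.9801256687454019/0.9944123488093869 = 0.9856330423882099

sn(u+v)=-0.5920384578 cn(u+v)=-0.8059097123 dn(u+v)=0.9856330424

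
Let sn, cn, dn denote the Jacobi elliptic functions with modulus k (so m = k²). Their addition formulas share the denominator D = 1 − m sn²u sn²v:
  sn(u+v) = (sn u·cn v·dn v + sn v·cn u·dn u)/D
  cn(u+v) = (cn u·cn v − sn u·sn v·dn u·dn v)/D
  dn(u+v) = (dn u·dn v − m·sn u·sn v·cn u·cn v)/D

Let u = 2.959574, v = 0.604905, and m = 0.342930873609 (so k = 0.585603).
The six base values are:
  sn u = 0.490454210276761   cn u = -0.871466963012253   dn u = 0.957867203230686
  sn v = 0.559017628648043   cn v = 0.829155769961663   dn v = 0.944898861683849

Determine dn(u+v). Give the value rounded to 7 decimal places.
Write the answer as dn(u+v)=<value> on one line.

dn(u+v)=0.9987731

m = k² = 0.342930873609
D = 1 − m·sn²u·sn²v = 0.9742216849481073
dn(u+v) = (dn u·dn v − m·sn u·sn v·cn u·cn v)/D = 0.9730263892879556/0.9742216849481073 = 0.9987730763145399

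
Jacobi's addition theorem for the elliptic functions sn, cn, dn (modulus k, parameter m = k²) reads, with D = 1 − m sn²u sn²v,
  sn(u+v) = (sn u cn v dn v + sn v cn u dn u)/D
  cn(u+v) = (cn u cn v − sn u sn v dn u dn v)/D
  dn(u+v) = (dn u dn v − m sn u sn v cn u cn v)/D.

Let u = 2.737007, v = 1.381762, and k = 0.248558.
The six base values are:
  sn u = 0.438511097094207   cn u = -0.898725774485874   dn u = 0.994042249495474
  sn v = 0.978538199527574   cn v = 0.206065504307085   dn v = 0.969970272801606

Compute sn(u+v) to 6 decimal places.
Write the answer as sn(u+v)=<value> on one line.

m = k² = 0.061781079364
D = 1 − m·sn²u·sn²v = 0.988624454391792
sn(u+v) = (sn u·cn v·dn v + sn v·cn u·dn u)/D = -0.7865495681712014/0.988624454391792 = -0.7955999517077409

sn(u+v)=-0.795600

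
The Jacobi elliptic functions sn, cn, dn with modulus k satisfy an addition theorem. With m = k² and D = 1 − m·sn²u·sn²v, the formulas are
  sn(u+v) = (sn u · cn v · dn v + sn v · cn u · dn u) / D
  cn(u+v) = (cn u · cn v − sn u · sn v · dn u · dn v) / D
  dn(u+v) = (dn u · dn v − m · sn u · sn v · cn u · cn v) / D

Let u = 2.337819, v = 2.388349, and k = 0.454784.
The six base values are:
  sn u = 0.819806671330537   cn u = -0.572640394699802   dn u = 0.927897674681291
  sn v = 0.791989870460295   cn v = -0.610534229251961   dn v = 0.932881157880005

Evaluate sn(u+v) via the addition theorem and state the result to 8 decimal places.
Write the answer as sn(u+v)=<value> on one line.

m = k² = 0.206828486656
D = 1 − m·sn²u·sn²v = 0.9128088301667177
sn(u+v) = (sn u·cn v·dn v + sn v·cn u·dn u)/D = -0.8877508657249455/0.9128088301667177 = -0.972548507843427

sn(u+v)=-0.97254851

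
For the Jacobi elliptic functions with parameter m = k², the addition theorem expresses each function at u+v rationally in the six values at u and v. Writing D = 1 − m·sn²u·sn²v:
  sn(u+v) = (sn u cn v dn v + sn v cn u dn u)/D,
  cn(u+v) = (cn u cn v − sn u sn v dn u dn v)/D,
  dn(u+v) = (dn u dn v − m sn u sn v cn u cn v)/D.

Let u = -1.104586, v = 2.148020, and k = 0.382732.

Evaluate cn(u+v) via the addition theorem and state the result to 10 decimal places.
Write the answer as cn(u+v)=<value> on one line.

cn(u+v)=0.5223552742

sn u = -0.8814245067190184, cn u = 0.4723249294237339, dn u = 0.9413795230419126
sn v = 0.8878304232109117, cn v = -0.460170772236931, dn v = 0.9404973169762106
m = k² = 0.146483783824
D = 1 − m·sn²u·sn²v = 0.9102943416185458
cn(u+v) = (cn u·cn v − sn u·sn v·dn u·dn v)/D = 0.4754970504014898/0.9102943416185458 = 0.5223552741809137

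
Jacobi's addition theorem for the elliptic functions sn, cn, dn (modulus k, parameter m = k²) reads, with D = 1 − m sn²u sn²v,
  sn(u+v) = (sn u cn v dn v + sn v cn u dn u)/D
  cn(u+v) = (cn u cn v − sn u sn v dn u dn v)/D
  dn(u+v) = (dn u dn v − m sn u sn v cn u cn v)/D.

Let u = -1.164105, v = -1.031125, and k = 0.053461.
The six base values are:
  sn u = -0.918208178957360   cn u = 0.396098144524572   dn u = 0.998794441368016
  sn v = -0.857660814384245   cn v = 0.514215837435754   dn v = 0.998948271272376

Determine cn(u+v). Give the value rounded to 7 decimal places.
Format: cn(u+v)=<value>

cn(u+v)=-0.5830881

m = k² = 0.002858078521
D = 1 − m·sn²u·sn²v = 0.9982274944399618
cn(u+v) = (cn u·cn v − sn u·sn v·dn u·dn v)/D = -0.5820545949272329/0.9982274944399618 = -0.5830881218652313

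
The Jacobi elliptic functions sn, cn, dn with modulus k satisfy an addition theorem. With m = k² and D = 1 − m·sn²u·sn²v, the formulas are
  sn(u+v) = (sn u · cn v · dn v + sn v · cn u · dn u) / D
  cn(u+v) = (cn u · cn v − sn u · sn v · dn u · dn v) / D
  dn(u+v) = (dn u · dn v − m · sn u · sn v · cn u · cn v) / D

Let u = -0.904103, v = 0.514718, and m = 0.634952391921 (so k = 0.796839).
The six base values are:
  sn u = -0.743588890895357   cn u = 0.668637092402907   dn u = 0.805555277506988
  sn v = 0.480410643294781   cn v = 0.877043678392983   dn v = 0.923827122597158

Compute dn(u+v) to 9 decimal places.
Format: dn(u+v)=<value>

m = k² = 0.634952391921
D = 1 − m·sn²u·sn²v = 0.9189725465215461
dn(u+v) = (dn u·dn v − m·sn u·sn v·cn u·cn v)/D = 0.8772081237324736/0.9189725465215461 = 0.9545531333366188

dn(u+v)=0.954553133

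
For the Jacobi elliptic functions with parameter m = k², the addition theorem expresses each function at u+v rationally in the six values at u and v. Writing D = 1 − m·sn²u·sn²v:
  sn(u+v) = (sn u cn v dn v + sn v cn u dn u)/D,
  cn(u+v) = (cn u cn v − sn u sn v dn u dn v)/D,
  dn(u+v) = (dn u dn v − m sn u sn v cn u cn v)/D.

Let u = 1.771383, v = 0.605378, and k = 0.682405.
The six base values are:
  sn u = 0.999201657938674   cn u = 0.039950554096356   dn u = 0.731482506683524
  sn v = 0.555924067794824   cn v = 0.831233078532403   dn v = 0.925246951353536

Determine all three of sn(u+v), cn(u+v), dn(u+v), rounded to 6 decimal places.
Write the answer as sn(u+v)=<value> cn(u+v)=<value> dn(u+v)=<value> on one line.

sn(u+v)=0.916404 cn(u+v)=-0.400254 dn(u+v)=0.780337

m = k² = 0.465676584025
D = 1 − m·sn²u·sn²v = 0.8563116209745369
sn(u+v) = (sn u·cn v·dn v + sn v·cn u·dn u)/D = 0.7847277123041871/0.8563116209745369 = 0.9164043708890896
cn(u+v) = (cn u·cn v − sn u·sn v·dn u·dn v)/D = -0.3427418996240116/0.8563116209745369 = -0.4002537058109168
dn(u+v) = (dn u·dn v − m·sn u·sn v·cn u·cn v)/D = 0.6682118508123516/0.8563116209745369 = 0.7803372445791219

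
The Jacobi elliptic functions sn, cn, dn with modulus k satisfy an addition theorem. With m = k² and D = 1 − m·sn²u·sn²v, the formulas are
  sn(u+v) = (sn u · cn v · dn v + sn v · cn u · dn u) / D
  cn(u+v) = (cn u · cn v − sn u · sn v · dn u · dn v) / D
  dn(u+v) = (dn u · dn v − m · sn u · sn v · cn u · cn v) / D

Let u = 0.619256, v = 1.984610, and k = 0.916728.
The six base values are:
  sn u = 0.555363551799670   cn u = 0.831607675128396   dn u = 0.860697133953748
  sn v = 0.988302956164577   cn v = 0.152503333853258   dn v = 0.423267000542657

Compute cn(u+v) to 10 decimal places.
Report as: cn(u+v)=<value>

m = k² = 0.840390225984
D = 1 − m·sn²u·sn²v = 0.7468278502771924
cn(u+v) = (cn u·cn v − sn u·sn v·dn u·dn v)/D = -0.07313204200200973/0.7468278502771924 = -0.09792356026206852

cn(u+v)=-0.0979235603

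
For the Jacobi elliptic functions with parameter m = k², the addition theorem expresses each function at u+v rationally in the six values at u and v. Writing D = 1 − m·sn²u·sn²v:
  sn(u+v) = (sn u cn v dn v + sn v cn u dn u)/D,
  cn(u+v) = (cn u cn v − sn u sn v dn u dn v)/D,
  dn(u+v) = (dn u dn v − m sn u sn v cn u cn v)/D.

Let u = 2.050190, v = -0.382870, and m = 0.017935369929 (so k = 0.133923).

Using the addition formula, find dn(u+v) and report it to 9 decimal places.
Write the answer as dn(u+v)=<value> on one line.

sn u = 0.8923266063745453, cn u = -0.451390327273511, dn u = 0.9928338328146589
sn v = -0.373433095073998, cn v = 0.9276571152659017, dn v = 0.998748652982117
m = k² = 0.017935369929
D = 1 − m·sn²u·sn²v = 0.9980084847700301
dn(u+v) = (dn u·dn v − m·sn u·sn v·cn u·cn v)/D = 0.9890888803941381/0.9980084847700301 = 0.9910625966492185

dn(u+v)=0.991062597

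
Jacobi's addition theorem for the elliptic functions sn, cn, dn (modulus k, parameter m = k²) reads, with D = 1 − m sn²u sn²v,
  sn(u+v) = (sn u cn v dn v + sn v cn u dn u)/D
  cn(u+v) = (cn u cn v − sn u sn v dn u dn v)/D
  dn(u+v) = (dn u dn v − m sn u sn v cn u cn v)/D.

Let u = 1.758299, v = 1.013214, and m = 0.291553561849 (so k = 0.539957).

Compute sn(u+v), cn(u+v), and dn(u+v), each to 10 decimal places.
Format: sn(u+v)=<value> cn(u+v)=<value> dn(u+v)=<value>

sn(u+v)=0.5927167604 cn(u+v)=-0.8054109770 dn(u+v)=0.9474035030

sn u = 0.9991383990703604, cn u = -0.04150252405718575, dn u = 0.8419908713010341
sn v = 0.8261537692631856, cn v = 0.5634447173700638, dn v = 0.8949893478232823
m = k² = 0.291553561849
D = 1 − m·sn²u·sn²v = 0.8013486919393996
sn(u+v) = (sn u·cn v·dn v + sn v·cn u·dn u)/D = 0.474972800636383/0.8013486919393996 = 0.5927167603991071
cn(u+v) = (cn u·cn v − sn u·sn v·dn u·dn v)/D = -0.645415032927354/0.8013486919393996 = -0.8054109770433896
dn(u+v) = (dn u·dn v − m·sn u·sn v·cn u·cn v)/D = 0.7592005578454804/0.8013486919393996 = 0.9474035029720788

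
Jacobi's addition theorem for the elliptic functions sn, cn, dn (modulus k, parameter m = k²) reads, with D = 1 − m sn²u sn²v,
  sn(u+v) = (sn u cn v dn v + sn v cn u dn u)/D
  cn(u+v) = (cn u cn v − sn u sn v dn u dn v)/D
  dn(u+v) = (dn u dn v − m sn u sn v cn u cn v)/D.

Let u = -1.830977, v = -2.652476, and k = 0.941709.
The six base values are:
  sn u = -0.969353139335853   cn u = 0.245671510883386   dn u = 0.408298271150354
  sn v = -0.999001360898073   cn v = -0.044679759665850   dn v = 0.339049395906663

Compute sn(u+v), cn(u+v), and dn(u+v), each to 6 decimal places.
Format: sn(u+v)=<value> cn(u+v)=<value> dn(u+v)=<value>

m = k² = 0.886815840681
D = 1 − m·sn²u·sn²v = 0.1683709641895321
sn(u+v) = (sn u·cn v·dn v + sn v·cn u·dn u)/D = -0.08552269532402708/0.1683709641895321 = -0.5079420655200129
cn(u+v) = (cn u·cn v − sn u·sn v·dn u·dn v)/D = -0.1450332726191695/0.1683709641895321 = -0.8613912340366965
dn(u+v) = (dn u·dn v − m·sn u·sn v·cn u·cn v)/D = 0.1478597104759673/0.1683709641895321 = 0.8781782012575771

sn(u+v)=-0.507942 cn(u+v)=-0.861391 dn(u+v)=0.878178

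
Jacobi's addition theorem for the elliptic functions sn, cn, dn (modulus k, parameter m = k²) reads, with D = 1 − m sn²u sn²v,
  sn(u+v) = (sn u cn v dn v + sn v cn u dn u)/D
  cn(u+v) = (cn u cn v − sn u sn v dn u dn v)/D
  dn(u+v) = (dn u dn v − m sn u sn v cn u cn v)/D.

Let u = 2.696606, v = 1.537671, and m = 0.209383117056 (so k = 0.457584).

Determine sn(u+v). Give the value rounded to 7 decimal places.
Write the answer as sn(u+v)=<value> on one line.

sn u = 0.5843269215342553, cn u = -0.8115183600943975, dn u = 0.9635915407942885
sn v = 0.9936523315883548, cn v = 0.1124946395568525, dn v = 0.8906551720437827
m = k² = 0.209383117056
D = 1 − m·sn²u·sn²v = 0.9294133835703161
sn(u+v) = (sn u·cn v·dn v + sn v·cn u·dn u)/D = -0.7184625144197078/0.9294133835703161 = -0.7730279411942119

sn(u+v)=-0.7730279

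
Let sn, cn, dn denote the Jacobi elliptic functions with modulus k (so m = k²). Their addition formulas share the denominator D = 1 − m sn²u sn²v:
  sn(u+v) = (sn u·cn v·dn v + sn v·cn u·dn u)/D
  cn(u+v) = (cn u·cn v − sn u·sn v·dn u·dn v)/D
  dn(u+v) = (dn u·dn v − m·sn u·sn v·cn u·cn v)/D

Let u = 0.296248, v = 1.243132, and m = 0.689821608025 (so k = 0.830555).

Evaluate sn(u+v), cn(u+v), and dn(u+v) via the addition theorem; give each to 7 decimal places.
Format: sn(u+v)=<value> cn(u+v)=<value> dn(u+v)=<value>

sn u = 0.2891311353858486, cn u = 0.9572894998643253, dn u = 0.9707384363053176
sn v = 0.88257058721334, cn v = 0.4701799215044176, dn v = 0.680203406662639
m = k² = 0.689821608025
D = 1 − m·sn²u·sn²v = 0.9550814821907108
sn(u+v) = (sn u·cn v·dn v + sn v·cn u·dn u)/D = 0.9126225130640302/0.9550814821907108 = 0.9555441395122742
cn(u+v) = (cn u·cn v − sn u·sn v·dn u·dn v)/D = 0.2816039528705149/0.9550814821907108 = 0.2948480921487327
dn(u+v) = (dn u·dn v − m·sn u·sn v·cn u·cn v)/D = 0.5810698058519512/0.9550814821907108 = 0.608398148940263

sn(u+v)=0.9555441 cn(u+v)=0.2948481 dn(u+v)=0.6083981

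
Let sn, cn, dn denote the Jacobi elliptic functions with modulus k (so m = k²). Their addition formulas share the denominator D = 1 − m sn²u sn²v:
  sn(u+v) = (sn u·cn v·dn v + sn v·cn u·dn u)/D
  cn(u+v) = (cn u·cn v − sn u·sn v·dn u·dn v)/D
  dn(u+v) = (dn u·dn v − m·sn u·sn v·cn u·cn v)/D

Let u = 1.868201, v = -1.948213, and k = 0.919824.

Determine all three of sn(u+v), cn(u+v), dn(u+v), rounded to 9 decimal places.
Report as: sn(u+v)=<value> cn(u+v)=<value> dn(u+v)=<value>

sn(u+v)=-0.079854767 cn(u+v)=0.996806509 dn(u+v)=0.997298729

sn u = 0.9786586187993877, cn u = 0.2054928413587071, dn u = 0.4354897574049518
sn v = -0.985134910994301, cn v = 0.1717824413036756, dn v = 0.4229548990140026
m = k² = 0.846076190976
D = 1 − m·sn²u·sn²v = 0.213564075598755
sn(u+v) = (sn u·cn v·dn v + sn v·cn u·dn u)/D = -0.01705410948866896/0.213564075598755 = -0.07985476696328964
cn(u+v) = (cn u·cn v − sn u·sn v·dn u·dn v)/D = 0.2128820606248898/0.213564075598755 = 0.996806508903929
dn(u+v) = (dn u·dn v − m·sn u·sn v·cn u·cn v)/D = 0.2129871811740871/0.213564075598755 = 0.9972987290907865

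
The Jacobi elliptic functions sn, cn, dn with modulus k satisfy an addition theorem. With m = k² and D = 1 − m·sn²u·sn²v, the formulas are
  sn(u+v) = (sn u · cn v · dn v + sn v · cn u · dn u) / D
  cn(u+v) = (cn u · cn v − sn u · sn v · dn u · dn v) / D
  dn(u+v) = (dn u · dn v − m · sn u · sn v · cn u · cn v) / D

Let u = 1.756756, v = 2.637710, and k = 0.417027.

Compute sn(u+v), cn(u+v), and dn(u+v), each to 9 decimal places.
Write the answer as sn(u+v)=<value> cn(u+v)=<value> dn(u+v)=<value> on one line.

sn(u+v)=-0.877574111 cn(u+v)=-0.479441008 dn(u+v)=0.930625823

sn u = 0.9949981283744634, cn u = -0.09989356601560953, dn u = 0.9098482820829082
sn v = 0.6037685411052809, cn v = -0.7971596758313862, dn v = 0.9677824714959395
m = k² = 0.173911518729
D = 1 − m·sn²u·sn²v = 0.9372355342106836
sn(u+v) = (sn u·cn v·dn v + sn v·cn u·dn u)/D = -0.8224936403127877/0.9372355342106836 = -0.8775741105521264
cn(u+v) = (cn u·cn v − sn u·sn v·dn u·dn v)/D = -0.4493491495843784/0.9372355342106836 = -0.4794410083510215
dn(u+v) = (dn u·dn v − m·sn u·sn v·cn u·cn v)/D = 0.872215590677327/0.9372355342106836 = 0.9306258233282686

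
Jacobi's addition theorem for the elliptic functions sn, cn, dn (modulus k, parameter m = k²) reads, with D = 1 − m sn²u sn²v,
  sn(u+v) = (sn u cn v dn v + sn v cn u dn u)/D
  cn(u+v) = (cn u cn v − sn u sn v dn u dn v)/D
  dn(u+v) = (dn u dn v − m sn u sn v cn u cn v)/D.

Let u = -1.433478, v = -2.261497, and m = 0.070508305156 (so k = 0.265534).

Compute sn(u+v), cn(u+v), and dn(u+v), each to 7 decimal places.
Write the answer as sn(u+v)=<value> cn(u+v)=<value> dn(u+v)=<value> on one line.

sn(u+v)=0.4744451 cn(u+v)=-0.8802851 dn(u+v)=0.9920326

sn u = -0.9871876418666765, cn u = 0.1595636542127009, dn u = 0.965032059446728
sn v = -0.8014216079860589, cn v = -0.5980998296714686, dn v = 0.9770947579091462
m = k² = 0.070508305156
D = 1 − m·sn²u·sn²v = 0.9558671686174167
sn(u+v) = (sn u·cn v·dn v + sn v·cn u·dn u)/D = 0.4535065251029095/0.9558671686174167 = 0.474445132119005
cn(u+v) = (cn u·cn v − sn u·sn v·dn u·dn v)/D = -0.8414356040302556/0.9558671686174167 = -0.8802850768975809
dn(u+v) = (dn u·dn v − m·sn u·sn v·cn u·cn v)/D = 0.9482514065734547/0.9558671686174167 = 0.9920326146832958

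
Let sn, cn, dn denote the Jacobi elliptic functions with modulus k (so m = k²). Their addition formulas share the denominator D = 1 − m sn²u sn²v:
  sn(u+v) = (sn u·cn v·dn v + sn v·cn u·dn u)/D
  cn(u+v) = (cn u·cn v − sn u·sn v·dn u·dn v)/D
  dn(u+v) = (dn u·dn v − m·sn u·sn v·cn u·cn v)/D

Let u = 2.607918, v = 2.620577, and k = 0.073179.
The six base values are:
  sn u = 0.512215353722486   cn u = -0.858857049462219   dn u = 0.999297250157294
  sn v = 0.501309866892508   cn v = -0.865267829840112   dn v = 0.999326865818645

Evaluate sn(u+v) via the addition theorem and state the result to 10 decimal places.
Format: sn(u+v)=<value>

m = k² = 0.005355166041
D = 1 − m·sn²u·sn²v = 0.9996469057617241
sn(u+v) = (sn u·cn v·dn v + sn v·cn u·dn u)/D = -0.8731560738549111/0.9996469057617241 = -0.8734644891333627

sn(u+v)=-0.8734644891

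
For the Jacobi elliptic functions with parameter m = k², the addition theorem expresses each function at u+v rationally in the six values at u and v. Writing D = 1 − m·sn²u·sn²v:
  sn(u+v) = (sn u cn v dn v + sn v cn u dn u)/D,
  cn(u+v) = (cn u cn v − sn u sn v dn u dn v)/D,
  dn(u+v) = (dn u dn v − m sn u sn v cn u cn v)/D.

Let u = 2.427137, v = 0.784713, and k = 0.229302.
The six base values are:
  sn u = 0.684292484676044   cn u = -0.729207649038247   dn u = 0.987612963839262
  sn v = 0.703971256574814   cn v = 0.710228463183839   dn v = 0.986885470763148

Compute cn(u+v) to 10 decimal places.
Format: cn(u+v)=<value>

m = k² = 0.052579407204
D = 1 − m·sn²u·sn²v = 0.9877986164246245
cn(u+v) = (cn u·cn v − sn u·sn v·dn u·dn v)/D = -0.9874198528550708/0.9877986164246245 = -0.9996165579063831

cn(u+v)=-0.9996165579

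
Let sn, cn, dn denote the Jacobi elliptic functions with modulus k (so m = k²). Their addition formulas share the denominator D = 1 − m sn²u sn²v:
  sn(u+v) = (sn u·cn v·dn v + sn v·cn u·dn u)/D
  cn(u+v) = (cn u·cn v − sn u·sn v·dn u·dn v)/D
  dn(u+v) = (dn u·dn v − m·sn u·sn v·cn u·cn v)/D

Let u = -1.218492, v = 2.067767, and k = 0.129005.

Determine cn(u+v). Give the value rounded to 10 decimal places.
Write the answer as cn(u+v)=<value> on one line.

sn u = -0.9372891516812009, cn u = 0.3485527881695034, dn u = 0.9926628661916062
sn v = 0.8839348195316493, cn v = -0.4676101312199625, dn v = 0.9934770759194756
m = k² = 0.016642290025
D = 1 − m·sn²u·sn²v = 0.9885764588453298
cn(u+v) = (cn u·cn v − sn u·sn v·dn u·dn v)/D = 0.6540722610501546/0.9885764588453298 = 0.6616304234212895

cn(u+v)=0.6616304234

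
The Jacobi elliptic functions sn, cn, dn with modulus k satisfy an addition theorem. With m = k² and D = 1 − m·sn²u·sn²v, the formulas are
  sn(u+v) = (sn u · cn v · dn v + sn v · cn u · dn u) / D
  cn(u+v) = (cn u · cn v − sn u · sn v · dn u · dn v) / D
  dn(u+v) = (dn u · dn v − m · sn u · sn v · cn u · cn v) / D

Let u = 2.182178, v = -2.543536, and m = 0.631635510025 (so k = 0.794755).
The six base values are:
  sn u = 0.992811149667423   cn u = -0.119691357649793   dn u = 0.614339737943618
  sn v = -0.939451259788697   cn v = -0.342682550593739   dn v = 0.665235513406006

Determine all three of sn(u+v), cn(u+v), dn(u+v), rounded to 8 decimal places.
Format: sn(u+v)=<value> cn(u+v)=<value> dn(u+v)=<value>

m = k² = 0.631635510025
D = 1 − m·sn²u·sn²v = 0.4505244965386567
sn(u+v) = (sn u·cn v·dn v + sn v·cn u·dn u)/D = -0.1572468607188165/0.4505244965386567 = -0.3490306563281939
cn(u+v) = (cn u·cn v − sn u·sn v·dn u·dn v)/D = 0.4221915996031745/0.4505244965386567 = 0.9371113065922907
dn(u+v) = (dn u·dn v − m·sn u·sn v·cn u·cn v)/D = 0.432844243394833/0.4505244965386567 = 0.9607562889928082

sn(u+v)=-0.34903066 cn(u+v)=0.93711131 dn(u+v)=0.96075629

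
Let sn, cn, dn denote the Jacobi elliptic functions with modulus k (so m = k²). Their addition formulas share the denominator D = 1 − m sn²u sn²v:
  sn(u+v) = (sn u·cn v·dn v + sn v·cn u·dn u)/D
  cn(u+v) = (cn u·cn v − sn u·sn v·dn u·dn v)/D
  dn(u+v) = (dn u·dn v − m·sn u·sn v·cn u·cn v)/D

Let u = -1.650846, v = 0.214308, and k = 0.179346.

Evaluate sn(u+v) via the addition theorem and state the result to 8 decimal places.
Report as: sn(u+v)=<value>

sn u = -0.9978163875465157, cn u = -0.0660488966116885, dn u = 0.9838573731245653
sn v = 0.2126202263724087, cn v = 0.9771349135801799, dn v = 0.9992726884087311
m = k² = 0.032164987716
D = 1 − m·sn²u·sn²v = 0.9985522492226633
sn(u+v) = (sn u·cn v·dn v + sn v·cn u·dn u)/D = -0.9881087350095185/0.9985522492226633 = -0.9895413442598776

sn(u+v)=-0.98954134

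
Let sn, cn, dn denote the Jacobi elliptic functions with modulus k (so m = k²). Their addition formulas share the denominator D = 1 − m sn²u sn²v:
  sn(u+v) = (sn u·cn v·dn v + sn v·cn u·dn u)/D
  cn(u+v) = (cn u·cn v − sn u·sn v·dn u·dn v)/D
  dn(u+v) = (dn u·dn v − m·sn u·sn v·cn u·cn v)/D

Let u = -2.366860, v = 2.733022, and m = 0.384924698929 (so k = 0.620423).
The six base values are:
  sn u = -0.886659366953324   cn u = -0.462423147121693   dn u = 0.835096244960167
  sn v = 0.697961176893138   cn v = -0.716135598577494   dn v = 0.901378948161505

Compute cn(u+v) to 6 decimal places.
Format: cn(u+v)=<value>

m = k² = 0.384924698929
D = 1 − m·sn²u·sn²v = 0.8525815216117349
cn(u+v) = (cn u·cn v − sn u·sn v·dn u·dn v)/D = 0.7969925686877642/0.8525815216117349 = 0.9347992520188751

cn(u+v)=0.934799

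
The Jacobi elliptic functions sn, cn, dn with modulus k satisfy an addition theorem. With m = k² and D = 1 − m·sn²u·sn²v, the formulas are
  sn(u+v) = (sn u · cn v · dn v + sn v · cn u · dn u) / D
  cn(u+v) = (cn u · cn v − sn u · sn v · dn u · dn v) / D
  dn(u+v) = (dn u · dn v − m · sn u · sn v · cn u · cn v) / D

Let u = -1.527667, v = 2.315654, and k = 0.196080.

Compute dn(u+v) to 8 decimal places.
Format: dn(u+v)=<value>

dn(u+v)=0.99034496

sn u = -0.9983514937577444, cn u = 0.05739594856503696, dn u = 0.9806524820564617
sn v = 0.7534738552409204, cn v = -0.6574778699457378, dn v = 0.9890260621196787
m = k² = 0.0384473664
D = 1 − m·sn²u·sn²v = 0.9782444576043159
dn(u+v) = (dn u·dn v − m·sn u·sn v·cn u·cn v)/D = 0.9687994709702229/0.9782444576043159 = 0.9903449627946542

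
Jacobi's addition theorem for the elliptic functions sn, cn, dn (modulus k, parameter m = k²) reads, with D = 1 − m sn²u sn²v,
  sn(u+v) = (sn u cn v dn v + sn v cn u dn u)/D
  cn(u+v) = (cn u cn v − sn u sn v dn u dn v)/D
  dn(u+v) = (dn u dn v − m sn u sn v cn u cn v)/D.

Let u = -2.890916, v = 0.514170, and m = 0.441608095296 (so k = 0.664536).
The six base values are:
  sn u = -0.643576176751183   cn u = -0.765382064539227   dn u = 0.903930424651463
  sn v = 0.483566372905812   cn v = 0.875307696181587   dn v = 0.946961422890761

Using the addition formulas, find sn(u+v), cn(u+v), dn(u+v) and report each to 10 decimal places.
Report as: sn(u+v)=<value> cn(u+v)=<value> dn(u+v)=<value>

m = k² = 0.441608095296
D = 1 − m·sn²u·sn²v = 0.9572290270234627
sn(u+v) = (sn u·cn v·dn v + sn v·cn u·dn u)/D = -0.8680055358091317/0.9572290270234627 = -0.9067898186374742
cn(u+v) = (cn u·cn v − sn u·sn v·dn u·dn v)/D = -0.4035514836808153/0.9572290270234627 = -0.4215829987267235
dn(u+v) = (dn u·dn v − m·sn u·sn v·cn u·cn v)/D = 0.7639142809543167/0.9572290270234627 = 0.7980475512007142

sn(u+v)=-0.9067898186 cn(u+v)=-0.4215829987 dn(u+v)=0.7980475512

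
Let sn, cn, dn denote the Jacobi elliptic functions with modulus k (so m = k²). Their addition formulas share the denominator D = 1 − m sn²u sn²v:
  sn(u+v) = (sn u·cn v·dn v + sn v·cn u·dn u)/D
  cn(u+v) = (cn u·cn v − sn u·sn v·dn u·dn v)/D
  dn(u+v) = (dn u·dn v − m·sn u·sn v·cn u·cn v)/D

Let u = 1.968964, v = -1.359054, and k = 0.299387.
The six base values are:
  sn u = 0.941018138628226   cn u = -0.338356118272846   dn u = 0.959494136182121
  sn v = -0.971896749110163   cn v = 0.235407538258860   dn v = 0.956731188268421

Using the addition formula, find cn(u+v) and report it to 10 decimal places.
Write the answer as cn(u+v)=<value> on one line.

cn(u+v)=0.8214953746

m = k² = 0.089632575769
D = 1 − m·sn²u·sn²v = 0.9250274771292617
cn(u+v) = (cn u·cn v − sn u·sn v·dn u·dn v)/D = 0.759905793844338/0.9250274771292617 = 0.8214953746051266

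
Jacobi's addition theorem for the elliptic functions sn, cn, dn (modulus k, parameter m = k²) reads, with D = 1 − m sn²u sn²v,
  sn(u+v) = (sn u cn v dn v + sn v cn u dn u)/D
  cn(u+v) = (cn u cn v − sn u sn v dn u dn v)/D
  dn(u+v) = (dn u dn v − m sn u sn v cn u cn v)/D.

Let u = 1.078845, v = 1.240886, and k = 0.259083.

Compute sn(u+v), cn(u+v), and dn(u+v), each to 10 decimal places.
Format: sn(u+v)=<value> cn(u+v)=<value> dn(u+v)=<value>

sn(u+v)=0.7644680020 cn(u+v)=-0.6446616740 dn(u+v)=0.9801897641

sn u = 0.8761104381407012, cn u = 0.4821104647079427, dn u = 0.97389817959157
sn v = 0.9408740310307607, cn v = 0.3387566349636965, dn v = 0.9698344625925684
m = k² = 0.067124000889
D = 1 − m·sn²u·sn²v = 0.9543901643519714
sn(u+v) = (sn u·cn v·dn v + sn v·cn u·dn u)/D = 0.7296007420503966/0.9543901643519714 = 0.7644680019788277
cn(u+v) = (cn u·cn v − sn u·sn v·dn u·dn v)/D = -0.6152587610195353/0.9543901643519714 = -0.6446616740201787
dn(u+v) = (dn u·dn v − m·sn u·sn v·cn u·cn v)/D = 0.9354834700478747/0.9543901643519714 = 0.9801897640919903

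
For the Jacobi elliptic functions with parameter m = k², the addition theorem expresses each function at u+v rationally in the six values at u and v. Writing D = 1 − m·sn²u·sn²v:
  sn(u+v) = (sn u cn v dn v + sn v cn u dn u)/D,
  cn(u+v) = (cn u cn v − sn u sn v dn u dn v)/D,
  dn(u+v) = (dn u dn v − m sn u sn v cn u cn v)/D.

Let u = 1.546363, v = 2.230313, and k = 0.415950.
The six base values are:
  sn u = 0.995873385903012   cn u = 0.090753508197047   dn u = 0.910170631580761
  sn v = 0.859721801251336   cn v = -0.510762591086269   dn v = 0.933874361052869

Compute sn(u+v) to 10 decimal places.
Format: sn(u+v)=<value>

m = k² = 0.1730144025
D = 1 − m·sn²u·sn²v = 0.8731745565018384
sn(u+v) = (sn u·cn v·dn v + sn v·cn u·dn u)/D = -0.4040057092034982/0.8731745565018384 = -0.4626860759915507

sn(u+v)=-0.4626860760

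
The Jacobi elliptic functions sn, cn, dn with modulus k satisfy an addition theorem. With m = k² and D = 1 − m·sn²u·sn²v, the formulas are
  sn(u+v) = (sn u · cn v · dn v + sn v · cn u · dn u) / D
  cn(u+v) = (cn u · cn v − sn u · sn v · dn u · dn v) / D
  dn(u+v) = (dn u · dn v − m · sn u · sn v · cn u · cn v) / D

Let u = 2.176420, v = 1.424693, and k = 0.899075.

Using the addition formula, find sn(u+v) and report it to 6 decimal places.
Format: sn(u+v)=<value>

sn(u+v)=0.755479

sn u = 0.9990362539875437, cn u = 0.04389263285035451, dn u = 0.4395696241810516
sn v = 0.9173857121097593, cn v = 0.3979993155984943, dn v = 0.5654266856823127
m = k² = 0.808335855625
D = 1 − m·sn²u·sn²v = 0.3210179637042885
sn(u+v) = (sn u·cn v·dn v + sn v·cn u·dn u)/D = 0.2425224720160378/0.3210179637042885 = 0.755479441765576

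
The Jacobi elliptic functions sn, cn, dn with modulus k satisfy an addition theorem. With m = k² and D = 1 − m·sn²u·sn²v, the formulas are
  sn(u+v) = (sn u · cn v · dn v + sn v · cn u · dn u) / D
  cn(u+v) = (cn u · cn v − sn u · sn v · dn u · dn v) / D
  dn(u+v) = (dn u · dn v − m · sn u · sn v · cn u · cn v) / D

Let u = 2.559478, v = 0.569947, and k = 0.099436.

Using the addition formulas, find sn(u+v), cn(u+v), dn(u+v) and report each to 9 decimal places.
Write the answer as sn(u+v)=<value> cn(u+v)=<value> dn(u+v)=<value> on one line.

sn u = 0.5560354886265052, cn u = -0.8311585500901038, dn u = 0.998470341071185
sn v = 0.5393467438573039, cn v = 0.8420837784273747, dn v = 0.9985608500798828
m = k² = 0.009887518096
D = 1 − m·sn²u·sn²v = 0.9991107406591368
sn(u+v) = (sn u·cn v·dn v + sn v·cn u·dn u)/D = 0.01995767619363295/0.9991107406591368 = 0.01997543953983159
cn(u+v) = (cn u·cn v − sn u·sn v·dn u·dn v)/D = -0.998911389093847/0.9991107406591368 = -0.9998004710016847
dn(u+v) = (dn u·dn v − m·sn u·sn v·cn u·cn v)/D = 0.9991087697616286/0.9991107406591368 = 0.9999980273482929

sn(u+v)=0.019975440 cn(u+v)=-0.999800471 dn(u+v)=0.999998027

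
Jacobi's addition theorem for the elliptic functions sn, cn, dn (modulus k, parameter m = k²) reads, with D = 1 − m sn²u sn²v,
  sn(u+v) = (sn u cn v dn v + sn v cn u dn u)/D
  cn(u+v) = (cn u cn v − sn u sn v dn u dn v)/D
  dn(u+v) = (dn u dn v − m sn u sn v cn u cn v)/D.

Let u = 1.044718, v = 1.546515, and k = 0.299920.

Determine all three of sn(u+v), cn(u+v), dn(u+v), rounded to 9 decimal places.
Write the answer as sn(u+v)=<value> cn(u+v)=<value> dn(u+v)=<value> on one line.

sn u = 0.8578152157549671, cn u = 0.5139582236128333, dn u = 0.9663379796684197
sn v = 0.9982785752988481, cn v = 0.05865054219103309, dn v = 0.9541265210947758
m = k² = 0.0899520064
D = 1 − m·sn²u·sn²v = 0.9340367801375857
sn(u+v) = (sn u·cn v·dn v + sn v·cn u·dn u)/D = 0.5438057650900276/0.9340367801375857 = 0.5822102262503237
cn(u+v) = (cn u·cn v − sn u·sn v·dn u·dn v)/D = -0.7594076616051738/0.9340367801375857 = -0.8130382847379002
dn(u+v) = (dn u·dn v − m·sn u·sn v·cn u·cn v)/D = 0.9196867268968134/0.9340367801375857 = 0.9846365223019821

sn(u+v)=0.582210226 cn(u+v)=-0.813038285 dn(u+v)=0.984636522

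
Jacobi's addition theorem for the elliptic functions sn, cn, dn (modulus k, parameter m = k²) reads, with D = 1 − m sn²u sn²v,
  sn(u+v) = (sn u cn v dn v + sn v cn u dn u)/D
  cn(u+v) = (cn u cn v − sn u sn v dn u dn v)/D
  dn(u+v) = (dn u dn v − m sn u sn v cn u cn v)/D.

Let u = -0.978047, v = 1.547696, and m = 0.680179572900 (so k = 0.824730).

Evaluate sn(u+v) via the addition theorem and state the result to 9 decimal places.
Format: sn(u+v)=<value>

sn(u+v)=0.522834342

sn u = -0.7779721157017201, cn u = 0.6282988040658596, dn u = 0.7670252267543493
sn v = 0.9581372867158591, cn v = 0.2863091682164085, dn v = 0.612843166141034
m = k² = 0.6801795729
D = 1 − m·sn²u·sn²v = 0.6220736872695516
sn(u+v) = (sn u·cn v·dn v + sn v·cn u·dn u)/D = 0.3252414871555218/0.6220736872695516 = 0.5228343423157697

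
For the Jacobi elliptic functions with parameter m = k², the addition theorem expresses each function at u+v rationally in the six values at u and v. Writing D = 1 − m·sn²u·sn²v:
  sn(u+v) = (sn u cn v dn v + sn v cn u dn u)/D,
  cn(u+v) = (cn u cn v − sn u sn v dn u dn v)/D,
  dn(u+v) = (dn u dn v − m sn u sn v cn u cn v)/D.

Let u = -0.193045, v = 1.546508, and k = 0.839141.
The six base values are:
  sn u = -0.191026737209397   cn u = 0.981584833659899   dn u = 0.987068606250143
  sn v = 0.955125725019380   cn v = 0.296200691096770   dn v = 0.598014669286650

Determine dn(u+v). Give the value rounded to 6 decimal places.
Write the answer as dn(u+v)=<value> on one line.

m = k² = 0.704157617881
D = 1 − m·sn²u·sn²v = 0.9765588301067444
dn(u+v) = (dn u·dn v − m·sn u·sn v·cn u·cn v)/D = 0.6276356243813016/0.9765588301067444 = 0.6427012946190829

dn(u+v)=0.642701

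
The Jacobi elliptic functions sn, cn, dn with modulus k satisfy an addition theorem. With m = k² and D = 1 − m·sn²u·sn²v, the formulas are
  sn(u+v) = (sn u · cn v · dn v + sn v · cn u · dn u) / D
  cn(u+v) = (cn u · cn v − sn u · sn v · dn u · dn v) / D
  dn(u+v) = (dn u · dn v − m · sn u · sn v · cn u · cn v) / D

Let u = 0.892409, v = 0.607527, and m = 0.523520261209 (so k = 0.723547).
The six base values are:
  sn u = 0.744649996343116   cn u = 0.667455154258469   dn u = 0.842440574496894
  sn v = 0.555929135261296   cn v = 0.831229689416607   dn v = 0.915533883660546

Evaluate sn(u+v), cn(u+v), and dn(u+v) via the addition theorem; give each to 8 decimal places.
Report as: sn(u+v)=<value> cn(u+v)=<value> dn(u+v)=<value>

m = k² = 0.523520261209
D = 1 − m·sn²u·sn²v = 0.9102825857553818
sn(u+v) = (sn u·cn v·dn v + sn v·cn u·dn u)/D = 0.8792868733590986/0.9102825857553818 = 0.9659493514636865
cn(u+v) = (cn u·cn v − sn u·sn v·dn u·dn v)/D = 0.2355185348712166/0.9102825857553818 = 0.2587312319896527
dn(u+v) = (dn u·dn v − m·sn u·sn v·cn u·cn v)/D = 0.6510430870572198/0.9102825857553818 = 0.7152098669634148

sn(u+v)=0.96594935 cn(u+v)=0.25873123 dn(u+v)=0.71520987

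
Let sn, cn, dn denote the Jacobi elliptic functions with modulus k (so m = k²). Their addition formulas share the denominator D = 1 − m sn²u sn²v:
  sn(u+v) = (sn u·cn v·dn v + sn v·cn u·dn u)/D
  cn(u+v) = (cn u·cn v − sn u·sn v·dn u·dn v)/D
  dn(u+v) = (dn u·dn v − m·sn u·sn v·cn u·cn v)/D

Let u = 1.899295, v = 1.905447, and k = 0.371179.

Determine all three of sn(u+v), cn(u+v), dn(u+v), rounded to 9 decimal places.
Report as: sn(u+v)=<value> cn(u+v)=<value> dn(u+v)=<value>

sn u = 0.9686903676991246, cn u = -0.2482719708846225, dn u = 0.9331229224377855
sn v = 0.9672490309341307, cn v = -0.2538292972786731, dn v = 0.9333288939866596
m = k² = 0.137773850041
D = 1 − m·sn²u·sn²v = 0.8790479136901316
sn(u+v) = (sn u·cn v·dn v + sn v·cn u·dn u)/D = -0.4535696775215215/0.8790479136901316 = -0.5159783334420231
cn(u+v) = (cn u·cn v − sn u·sn v·dn u·dn v)/D = -0.7529938792553337/0.8790479136901316 = -0.8566016340273887
dn(u+v) = (dn u·dn v − m·sn u·sn v·cn u·cn v)/D = 0.8627755484127655/0.8790479136901316 = 0.9814886480885248

sn(u+v)=-0.515978333 cn(u+v)=-0.856601634 dn(u+v)=0.981488648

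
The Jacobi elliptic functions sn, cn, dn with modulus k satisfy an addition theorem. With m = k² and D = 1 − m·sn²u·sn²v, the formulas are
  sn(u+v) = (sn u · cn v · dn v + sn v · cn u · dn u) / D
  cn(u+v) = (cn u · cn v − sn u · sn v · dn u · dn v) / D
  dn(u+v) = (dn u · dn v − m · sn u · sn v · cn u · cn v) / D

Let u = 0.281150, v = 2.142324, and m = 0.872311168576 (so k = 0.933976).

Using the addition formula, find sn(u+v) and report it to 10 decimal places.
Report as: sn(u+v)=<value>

sn(u+v)=0.9998967245

sn u = 0.2744136978609804, cn u = 0.9616117316392633, dn u = 0.9665983958534784
sn v = 0.9932144715987234, cn v = 0.1162970911367467, dn v = 0.3734793858755149
m = k² = 0.872311168576
D = 1 − m·sn²u·sn²v = 0.9352008837410122
sn(u+v) = (sn u·cn v·dn v + sn v·cn u·dn u)/D = 0.9351043003671802/0.9352008837410122 = 0.9998967244626142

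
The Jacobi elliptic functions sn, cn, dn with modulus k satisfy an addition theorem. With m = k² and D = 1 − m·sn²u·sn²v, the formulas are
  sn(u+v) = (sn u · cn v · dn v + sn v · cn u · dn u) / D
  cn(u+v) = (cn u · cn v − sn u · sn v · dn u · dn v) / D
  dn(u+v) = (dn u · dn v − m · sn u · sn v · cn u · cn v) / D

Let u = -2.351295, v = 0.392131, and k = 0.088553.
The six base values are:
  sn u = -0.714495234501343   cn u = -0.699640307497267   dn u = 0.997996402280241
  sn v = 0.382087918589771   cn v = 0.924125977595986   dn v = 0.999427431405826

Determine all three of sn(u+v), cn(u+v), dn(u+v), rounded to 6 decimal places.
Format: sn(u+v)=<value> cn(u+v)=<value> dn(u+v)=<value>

m = k² = 0.007841633809
D = 1 − m·sn²u·sn²v = 0.9994155708867239
sn(u+v) = (sn u·cn v·dn v + sn v·cn u·dn u)/D = -0.9266940482927734/0.9994155708867239 = -0.9272359519779856
cn(u+v) = (cn u·cn v − sn u·sn v·dn u·dn v)/D = -0.3742587663496839/0.9994155708867239 = -0.374477621974236
dn(u+v) = (dn u·dn v − m·sn u·sn v·cn u·cn v)/D = 0.9960408562415071/0.9994155708867239 = 0.9966233119199627

sn(u+v)=-0.927236 cn(u+v)=-0.374478 dn(u+v)=0.996623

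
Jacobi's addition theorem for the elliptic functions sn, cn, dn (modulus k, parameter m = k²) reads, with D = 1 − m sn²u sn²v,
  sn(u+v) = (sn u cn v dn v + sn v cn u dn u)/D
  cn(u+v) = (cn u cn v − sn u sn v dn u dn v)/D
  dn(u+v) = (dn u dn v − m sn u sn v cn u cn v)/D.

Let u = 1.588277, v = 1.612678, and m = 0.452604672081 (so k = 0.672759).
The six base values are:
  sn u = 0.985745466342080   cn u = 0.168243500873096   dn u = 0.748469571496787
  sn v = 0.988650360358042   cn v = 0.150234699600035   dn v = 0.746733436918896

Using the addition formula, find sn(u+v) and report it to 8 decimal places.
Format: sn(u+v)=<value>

sn(u+v)=0.41232843

m = k² = 0.452604672081
D = 1 − m·sn²u·sn²v = 0.570133038737862
sn(u+v) = (sn u·cn v·dn v + sn v·cn u·dn u)/D = 0.2350820608520181/0.570133038737862 = 0.4123284301720762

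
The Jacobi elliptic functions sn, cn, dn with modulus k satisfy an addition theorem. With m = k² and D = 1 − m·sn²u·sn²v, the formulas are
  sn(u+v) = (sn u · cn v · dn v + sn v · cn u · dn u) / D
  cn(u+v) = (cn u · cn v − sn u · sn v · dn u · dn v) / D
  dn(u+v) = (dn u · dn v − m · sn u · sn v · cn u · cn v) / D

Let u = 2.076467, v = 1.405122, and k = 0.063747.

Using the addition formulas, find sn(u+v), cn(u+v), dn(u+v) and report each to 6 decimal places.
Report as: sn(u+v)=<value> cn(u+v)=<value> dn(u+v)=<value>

sn u = 0.8760784969395972, cn u = -0.482168504985608, dn u = 0.9984393174350276
sn v = 0.9860983956950669, cn v = 0.1661624326001979, dn v = 0.9980223033625802
m = k² = 0.004063680009
D = 1 − m·sn²u·sn²v = 0.9969671840974075
sn(u+v) = (sn u·cn v·dn v + sn v·cn u·dn u)/D = -0.3294401001035993/0.9969671840974075 = -0.3304422706769973
cn(u+v) = (cn u·cn v − sn u·sn v·dn u·dn v)/D = -0.9409637541429768/0.9969671840974075 = -0.9438262052675959
dn(u+v) = (dn u·dn v − m·sn u·sn v·cn u·cn v)/D = 0.9967459715533692/0.9969671840974075 = 0.9997781145181438

sn(u+v)=-0.330442 cn(u+v)=-0.943826 dn(u+v)=0.999778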